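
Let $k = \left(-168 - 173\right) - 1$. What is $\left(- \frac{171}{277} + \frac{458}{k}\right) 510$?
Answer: $- \frac{15754580}{15789} \approx -997.82$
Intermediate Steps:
$k = -342$ ($k = -341 - 1 = -342$)
$\left(- \frac{171}{277} + \frac{458}{k}\right) 510 = \left(- \frac{171}{277} + \frac{458}{-342}\right) 510 = \left(\left(-171\right) \frac{1}{277} + 458 \left(- \frac{1}{342}\right)\right) 510 = \left(- \frac{171}{277} - \frac{229}{171}\right) 510 = \left(- \frac{92674}{47367}\right) 510 = - \frac{15754580}{15789}$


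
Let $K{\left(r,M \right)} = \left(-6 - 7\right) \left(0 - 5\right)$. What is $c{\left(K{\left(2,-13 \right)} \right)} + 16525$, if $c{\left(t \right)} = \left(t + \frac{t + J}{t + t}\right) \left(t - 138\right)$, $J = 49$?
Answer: $\frac{761539}{65} \approx 11716.0$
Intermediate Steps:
$K{\left(r,M \right)} = 65$ ($K{\left(r,M \right)} = \left(-13\right) \left(-5\right) = 65$)
$c{\left(t \right)} = \left(-138 + t\right) \left(t + \frac{49 + t}{2 t}\right)$ ($c{\left(t \right)} = \left(t + \frac{t + 49}{t + t}\right) \left(t - 138\right) = \left(t + \frac{49 + t}{2 t}\right) \left(-138 + t\right) = \left(-138 + t\right) \left(t + \frac{49 + t}{2 t}\right)$)
$c{\left(K{\left(2,-13 \right)} \right)} + 16525 = \left(- \frac{89}{2} + 65^{2} - \frac{3381}{65} - \frac{17875}{2}\right) + 16525 = \left(- \frac{89}{2} + 4225 - \frac{3381}{65} - \frac{17875}{2}\right) + 16525 = - \frac{312586}{65} + 16525 = \frac{761539}{65}$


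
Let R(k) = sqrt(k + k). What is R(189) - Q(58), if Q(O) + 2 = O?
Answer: -56 + 3*sqrt(42) ≈ -36.558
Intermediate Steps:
Q(O) = -2 + O
R(k) = sqrt(2)*sqrt(k) (R(k) = sqrt(2*k) = sqrt(2)*sqrt(k))
R(189) - Q(58) = sqrt(2)*sqrt(189) - (-2 + 58) = sqrt(2)*(3*sqrt(21)) - 1*56 = 3*sqrt(42) - 56 = -56 + 3*sqrt(42)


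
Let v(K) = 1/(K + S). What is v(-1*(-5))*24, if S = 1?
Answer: 4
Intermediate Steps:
v(K) = 1/(1 + K) (v(K) = 1/(K + 1) = 1/(1 + K))
v(-1*(-5))*24 = 24/(1 - 1*(-5)) = 24/(1 + 5) = 24/6 = (⅙)*24 = 4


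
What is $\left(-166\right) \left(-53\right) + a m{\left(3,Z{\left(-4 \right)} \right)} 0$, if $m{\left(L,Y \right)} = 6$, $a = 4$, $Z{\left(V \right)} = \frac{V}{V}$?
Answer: $8798$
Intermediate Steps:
$Z{\left(V \right)} = 1$
$\left(-166\right) \left(-53\right) + a m{\left(3,Z{\left(-4 \right)} \right)} 0 = \left(-166\right) \left(-53\right) + 4 \cdot 6 \cdot 0 = 8798 + 24 \cdot 0 = 8798 + 0 = 8798$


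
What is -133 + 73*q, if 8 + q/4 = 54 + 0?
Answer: 13299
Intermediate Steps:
q = 184 (q = -32 + 4*(54 + 0) = -32 + 4*54 = -32 + 216 = 184)
-133 + 73*q = -133 + 73*184 = -133 + 13432 = 13299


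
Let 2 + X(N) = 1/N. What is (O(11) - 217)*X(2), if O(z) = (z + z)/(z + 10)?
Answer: 4535/14 ≈ 323.93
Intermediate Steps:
O(z) = 2*z/(10 + z) (O(z) = (2*z)/(10 + z) = 2*z/(10 + z))
X(N) = -2 + 1/N
(O(11) - 217)*X(2) = (2*11/(10 + 11) - 217)*(-2 + 1/2) = (2*11/21 - 217)*(-2 + ½) = (2*11*(1/21) - 217)*(-3/2) = (22/21 - 217)*(-3/2) = -4535/21*(-3/2) = 4535/14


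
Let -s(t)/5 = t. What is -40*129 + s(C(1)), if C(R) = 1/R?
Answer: -5165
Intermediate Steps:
s(t) = -5*t
-40*129 + s(C(1)) = -40*129 - 5/1 = -5160 - 5*1 = -5160 - 5 = -5165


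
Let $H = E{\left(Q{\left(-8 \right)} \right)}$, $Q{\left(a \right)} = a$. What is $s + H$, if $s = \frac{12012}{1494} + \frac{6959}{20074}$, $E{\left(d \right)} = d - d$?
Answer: $\frac{41920939}{4998426} \approx 8.3868$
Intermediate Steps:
$E{\left(d \right)} = 0$
$H = 0$
$s = \frac{41920939}{4998426}$ ($s = 12012 \cdot \frac{1}{1494} + 6959 \cdot \frac{1}{20074} = \frac{2002}{249} + \frac{6959}{20074} = \frac{41920939}{4998426} \approx 8.3868$)
$s + H = \frac{41920939}{4998426} + 0 = \frac{41920939}{4998426}$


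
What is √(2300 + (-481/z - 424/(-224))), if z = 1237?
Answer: √690251258487/17318 ≈ 47.974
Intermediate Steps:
√(2300 + (-481/z - 424/(-224))) = √(2300 + (-481/1237 - 424/(-224))) = √(2300 + (-481*1/1237 - 424*(-1/224))) = √(2300 + (-481/1237 + 53/28)) = √(2300 + 52093/34636) = √(79714893/34636) = √690251258487/17318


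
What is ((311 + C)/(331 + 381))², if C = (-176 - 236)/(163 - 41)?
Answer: 352125225/1886338624 ≈ 0.18667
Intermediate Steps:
C = -206/61 (C = -412/122 = -412*1/122 = -206/61 ≈ -3.3770)
((311 + C)/(331 + 381))² = ((311 - 206/61)/(331 + 381))² = ((18765/61)/712)² = ((18765/61)*(1/712))² = (18765/43432)² = 352125225/1886338624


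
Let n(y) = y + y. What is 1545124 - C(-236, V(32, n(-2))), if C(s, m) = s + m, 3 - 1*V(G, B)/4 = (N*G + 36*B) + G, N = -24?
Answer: 1541828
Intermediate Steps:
n(y) = 2*y
V(G, B) = 12 - 144*B + 92*G (V(G, B) = 12 - 4*((-24*G + 36*B) + G) = 12 - 4*(-23*G + 36*B) = 12 + (-144*B + 92*G) = 12 - 144*B + 92*G)
C(s, m) = m + s
1545124 - C(-236, V(32, n(-2))) = 1545124 - ((12 - 288*(-2) + 92*32) - 236) = 1545124 - ((12 - 144*(-4) + 2944) - 236) = 1545124 - ((12 + 576 + 2944) - 236) = 1545124 - (3532 - 236) = 1545124 - 1*3296 = 1545124 - 3296 = 1541828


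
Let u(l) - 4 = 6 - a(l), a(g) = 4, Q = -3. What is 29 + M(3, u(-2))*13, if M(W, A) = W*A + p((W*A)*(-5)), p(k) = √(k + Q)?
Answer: 263 + 13*I*√93 ≈ 263.0 + 125.37*I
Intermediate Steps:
p(k) = √(-3 + k) (p(k) = √(k - 3) = √(-3 + k))
u(l) = 6 (u(l) = 4 + (6 - 1*4) = 4 + (6 - 4) = 4 + 2 = 6)
M(W, A) = √(-3 - 5*A*W) + A*W (M(W, A) = W*A + √(-3 + (W*A)*(-5)) = A*W + √(-3 + (A*W)*(-5)) = A*W + √(-3 - 5*A*W) = √(-3 - 5*A*W) + A*W)
29 + M(3, u(-2))*13 = 29 + (√(-3 - 5*6*3) + 6*3)*13 = 29 + (√(-3 - 90) + 18)*13 = 29 + (√(-93) + 18)*13 = 29 + (I*√93 + 18)*13 = 29 + (18 + I*√93)*13 = 29 + (234 + 13*I*√93) = 263 + 13*I*√93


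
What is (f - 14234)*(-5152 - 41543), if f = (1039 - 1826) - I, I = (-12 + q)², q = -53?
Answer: 898691970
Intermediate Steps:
I = 4225 (I = (-12 - 53)² = (-65)² = 4225)
f = -5012 (f = (1039 - 1826) - 1*4225 = -787 - 4225 = -5012)
(f - 14234)*(-5152 - 41543) = (-5012 - 14234)*(-5152 - 41543) = -19246*(-46695) = 898691970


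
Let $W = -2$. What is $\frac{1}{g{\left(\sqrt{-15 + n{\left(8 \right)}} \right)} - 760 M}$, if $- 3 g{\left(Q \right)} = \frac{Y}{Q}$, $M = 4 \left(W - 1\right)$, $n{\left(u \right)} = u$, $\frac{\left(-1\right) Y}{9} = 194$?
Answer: $\frac{5320}{48546627} + \frac{97 i \sqrt{7}}{97093254} \approx 0.00010959 + 2.6432 \cdot 10^{-6} i$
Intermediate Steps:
$Y = -1746$ ($Y = \left(-9\right) 194 = -1746$)
$M = -12$ ($M = 4 \left(-2 - 1\right) = 4 \left(-3\right) = -12$)
$g{\left(Q \right)} = \frac{582}{Q}$ ($g{\left(Q \right)} = - \frac{\left(-1746\right) \frac{1}{Q}}{3} = \frac{582}{Q}$)
$\frac{1}{g{\left(\sqrt{-15 + n{\left(8 \right)}} \right)} - 760 M} = \frac{1}{\frac{582}{\sqrt{-15 + 8}} - -9120} = \frac{1}{\frac{582}{\sqrt{-7}} + 9120} = \frac{1}{\frac{582}{i \sqrt{7}} + 9120} = \frac{1}{582 \left(- \frac{i \sqrt{7}}{7}\right) + 9120} = \frac{1}{- \frac{582 i \sqrt{7}}{7} + 9120} = \frac{1}{9120 - \frac{582 i \sqrt{7}}{7}}$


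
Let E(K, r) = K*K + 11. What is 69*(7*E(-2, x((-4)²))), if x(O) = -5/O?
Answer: 7245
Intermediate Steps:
E(K, r) = 11 + K² (E(K, r) = K² + 11 = 11 + K²)
69*(7*E(-2, x((-4)²))) = 69*(7*(11 + (-2)²)) = 69*(7*(11 + 4)) = 69*(7*15) = 69*105 = 7245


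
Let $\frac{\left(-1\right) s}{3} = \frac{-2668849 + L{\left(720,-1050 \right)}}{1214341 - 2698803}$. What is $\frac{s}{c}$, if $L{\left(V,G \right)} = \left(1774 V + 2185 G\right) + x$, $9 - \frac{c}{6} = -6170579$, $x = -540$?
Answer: $- \frac{3686359}{18320006807312} \approx -2.0122 \cdot 10^{-7}$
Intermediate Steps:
$c = 37023528$ ($c = 54 - -37023474 = 54 + 37023474 = 37023528$)
$L{\left(V,G \right)} = -540 + 1774 V + 2185 G$ ($L{\left(V,G \right)} = \left(1774 V + 2185 G\right) - 540 = -540 + 1774 V + 2185 G$)
$s = - \frac{11059077}{1484462}$ ($s = - 3 \frac{-2668849 + \left(-540 + 1774 \cdot 720 + 2185 \left(-1050\right)\right)}{1214341 - 2698803} = - 3 \frac{-2668849 - 1017510}{-1484462} = - 3 \left(-2668849 - 1017510\right) \left(- \frac{1}{1484462}\right) = - 3 \left(\left(-3686359\right) \left(- \frac{1}{1484462}\right)\right) = \left(-3\right) \frac{3686359}{1484462} = - \frac{11059077}{1484462} \approx -7.4499$)
$\frac{s}{c} = - \frac{11059077}{1484462 \cdot 37023528} = \left(- \frac{11059077}{1484462}\right) \frac{1}{37023528} = - \frac{3686359}{18320006807312}$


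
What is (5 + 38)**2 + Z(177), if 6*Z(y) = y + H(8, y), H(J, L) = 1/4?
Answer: 45085/24 ≈ 1878.5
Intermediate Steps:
H(J, L) = 1/4
Z(y) = 1/24 + y/6 (Z(y) = (y + 1/4)/6 = (1/4 + y)/6 = 1/24 + y/6)
(5 + 38)**2 + Z(177) = (5 + 38)**2 + (1/24 + (1/6)*177) = 43**2 + (1/24 + 59/2) = 1849 + 709/24 = 45085/24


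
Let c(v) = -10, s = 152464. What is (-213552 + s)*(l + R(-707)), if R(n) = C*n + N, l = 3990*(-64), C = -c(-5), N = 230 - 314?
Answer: 16036455232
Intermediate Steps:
N = -84
C = 10 (C = -1*(-10) = 10)
l = -255360
R(n) = -84 + 10*n (R(n) = 10*n - 84 = -84 + 10*n)
(-213552 + s)*(l + R(-707)) = (-213552 + 152464)*(-255360 + (-84 + 10*(-707))) = -61088*(-255360 + (-84 - 7070)) = -61088*(-255360 - 7154) = -61088*(-262514) = 16036455232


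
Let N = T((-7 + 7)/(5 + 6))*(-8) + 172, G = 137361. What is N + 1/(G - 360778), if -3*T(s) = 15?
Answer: 47364403/223417 ≈ 212.00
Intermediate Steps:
T(s) = -5 (T(s) = -⅓*15 = -5)
N = 212 (N = -5*(-8) + 172 = 40 + 172 = 212)
N + 1/(G - 360778) = 212 + 1/(137361 - 360778) = 212 + 1/(-223417) = 212 - 1/223417 = 47364403/223417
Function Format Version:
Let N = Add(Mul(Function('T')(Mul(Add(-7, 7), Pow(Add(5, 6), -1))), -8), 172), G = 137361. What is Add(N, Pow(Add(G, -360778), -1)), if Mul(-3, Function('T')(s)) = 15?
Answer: Rational(47364403, 223417) ≈ 212.00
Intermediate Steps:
Function('T')(s) = -5 (Function('T')(s) = Mul(Rational(-1, 3), 15) = -5)
N = 212 (N = Add(Mul(-5, -8), 172) = Add(40, 172) = 212)
Add(N, Pow(Add(G, -360778), -1)) = Add(212, Pow(Add(137361, -360778), -1)) = Add(212, Pow(-223417, -1)) = Add(212, Rational(-1, 223417)) = Rational(47364403, 223417)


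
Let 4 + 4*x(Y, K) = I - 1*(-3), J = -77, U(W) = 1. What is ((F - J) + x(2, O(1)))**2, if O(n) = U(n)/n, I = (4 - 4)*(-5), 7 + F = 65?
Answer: 290521/16 ≈ 18158.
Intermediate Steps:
F = 58 (F = -7 + 65 = 58)
I = 0 (I = 0*(-5) = 0)
O(n) = 1/n
x(Y, K) = -1/4 (x(Y, K) = -1 + (0 - 1*(-3))/4 = -1 + (0 + 3)/4 = -1 + (1/4)*3 = -1 + 3/4 = -1/4)
((F - J) + x(2, O(1)))**2 = ((58 - 1*(-77)) - 1/4)**2 = ((58 + 77) - 1/4)**2 = (135 - 1/4)**2 = (539/4)**2 = 290521/16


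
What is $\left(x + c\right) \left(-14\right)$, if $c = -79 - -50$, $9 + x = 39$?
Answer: $-14$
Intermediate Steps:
$x = 30$ ($x = -9 + 39 = 30$)
$c = -29$ ($c = -79 + 50 = -29$)
$\left(x + c\right) \left(-14\right) = \left(30 - 29\right) \left(-14\right) = 1 \left(-14\right) = -14$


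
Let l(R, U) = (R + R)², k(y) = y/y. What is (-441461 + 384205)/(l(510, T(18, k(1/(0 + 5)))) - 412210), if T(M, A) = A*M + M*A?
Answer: -28628/314095 ≈ -0.091144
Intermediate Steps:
k(y) = 1
T(M, A) = 2*A*M (T(M, A) = A*M + A*M = 2*A*M)
l(R, U) = 4*R² (l(R, U) = (2*R)² = 4*R²)
(-441461 + 384205)/(l(510, T(18, k(1/(0 + 5)))) - 412210) = (-441461 + 384205)/(4*510² - 412210) = -57256/(4*260100 - 412210) = -57256/(1040400 - 412210) = -57256/628190 = -57256*1/628190 = -28628/314095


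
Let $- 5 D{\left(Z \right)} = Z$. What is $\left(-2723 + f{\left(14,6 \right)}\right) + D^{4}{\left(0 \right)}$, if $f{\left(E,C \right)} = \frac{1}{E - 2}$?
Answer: $- \frac{32675}{12} \approx -2722.9$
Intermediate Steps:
$D{\left(Z \right)} = - \frac{Z}{5}$
$f{\left(E,C \right)} = \frac{1}{-2 + E}$
$\left(-2723 + f{\left(14,6 \right)}\right) + D^{4}{\left(0 \right)} = \left(-2723 + \frac{1}{-2 + 14}\right) + \left(\left(- \frac{1}{5}\right) 0\right)^{4} = \left(-2723 + \frac{1}{12}\right) + 0^{4} = \left(-2723 + \frac{1}{12}\right) + 0 = - \frac{32675}{12} + 0 = - \frac{32675}{12}$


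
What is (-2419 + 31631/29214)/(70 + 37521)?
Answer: -70637035/1098183474 ≈ -0.064322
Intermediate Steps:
(-2419 + 31631/29214)/(70 + 37521) = (-2419 + 31631*(1/29214))/37591 = (-2419 + 31631/29214)*(1/37591) = -70637035/29214*1/37591 = -70637035/1098183474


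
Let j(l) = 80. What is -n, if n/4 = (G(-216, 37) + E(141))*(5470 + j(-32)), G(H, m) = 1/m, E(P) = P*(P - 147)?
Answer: 18780600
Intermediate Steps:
E(P) = P*(-147 + P)
n = -18780600 (n = 4*((1/37 + 141*(-147 + 141))*(5470 + 80)) = 4*((1/37 + 141*(-6))*5550) = 4*((1/37 - 846)*5550) = 4*(-31301/37*5550) = 4*(-4695150) = -18780600)
-n = -1*(-18780600) = 18780600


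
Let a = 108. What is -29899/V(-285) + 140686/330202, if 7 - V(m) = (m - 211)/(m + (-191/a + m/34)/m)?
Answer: -736006984078447554/129478194229381 ≈ -5684.4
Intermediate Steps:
V(m) = 7 - (-211 + m)/(m + (-191/108 + m/34)/m) (V(m) = 7 - (m - 211)/(m + (-191/108 + m/34)/m) = 7 - (-211 + m)/(m + (-191*1/108 + m*(1/34))/m) = 7 - (-211 + m)/(m + (-191/108 + m/34)/m))
-29899/V(-285) + 140686/330202 = -29899*(-3247 + 54*(-285) + 1836*(-285)**2)/(-22729 + 11016*(-285)**2 + 387774*(-285)) + 140686/330202 = -29899*(-3247 - 15390 + 1836*81225)/(-22729 + 11016*81225 - 110515590) + 140686*(1/330202) = -29899*(-3247 - 15390 + 149129100)/(-22729 + 894774600 - 110515590) + 70343/165101 = -29899/(784236281/149110463) + 70343/165101 = -29899/((1/149110463)*784236281) + 70343/165101 = -29899/784236281/149110463 + 70343/165101 = -29899*149110463/784236281 + 70343/165101 = -4458253733237/784236281 + 70343/165101 = -736006984078447554/129478194229381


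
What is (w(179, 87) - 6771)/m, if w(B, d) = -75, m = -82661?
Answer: 6846/82661 ≈ 0.082820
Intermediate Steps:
(w(179, 87) - 6771)/m = (-75 - 6771)/(-82661) = -6846*(-1/82661) = 6846/82661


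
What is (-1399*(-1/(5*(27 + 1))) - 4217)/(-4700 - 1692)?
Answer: 588981/894880 ≈ 0.65817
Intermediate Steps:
(-1399*(-1/(5*(27 + 1))) - 4217)/(-4700 - 1692) = (-1399/(28*(-5)) - 4217)/(-6392) = (-1399/(-140) - 4217)*(-1/6392) = (-1399*(-1/140) - 4217)*(-1/6392) = (1399/140 - 4217)*(-1/6392) = -588981/140*(-1/6392) = 588981/894880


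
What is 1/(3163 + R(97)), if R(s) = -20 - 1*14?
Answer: 1/3129 ≈ 0.00031959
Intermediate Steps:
R(s) = -34 (R(s) = -20 - 14 = -34)
1/(3163 + R(97)) = 1/(3163 - 34) = 1/3129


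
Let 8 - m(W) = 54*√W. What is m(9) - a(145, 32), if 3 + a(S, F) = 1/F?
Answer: -4833/32 ≈ -151.03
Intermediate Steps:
a(S, F) = -3 + 1/F
m(W) = 8 - 54*√W
m(9) - a(145, 32) = (8 - 54*√9) - (-3 + 1/32) = (8 - 54*3) - (-3 + 1/32) = (8 - 162) - 1*(-95/32) = -154 + 95/32 = -4833/32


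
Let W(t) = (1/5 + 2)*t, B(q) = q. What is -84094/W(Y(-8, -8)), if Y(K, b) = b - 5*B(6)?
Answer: 11065/11 ≈ 1005.9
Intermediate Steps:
Y(K, b) = -30 + b (Y(K, b) = b - 5*6 = b - 30 = -30 + b)
W(t) = 11*t/5 (W(t) = (⅕ + 2)*t = 11*t/5)
-84094/W(Y(-8, -8)) = -84094*5/(11*(-30 - 8)) = -84094/((11/5)*(-38)) = -84094/(-418/5) = -84094*(-5/418) = 11065/11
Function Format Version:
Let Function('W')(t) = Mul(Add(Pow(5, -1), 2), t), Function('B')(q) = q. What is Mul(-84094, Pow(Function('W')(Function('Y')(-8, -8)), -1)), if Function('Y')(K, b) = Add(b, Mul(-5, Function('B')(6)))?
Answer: Rational(11065, 11) ≈ 1005.9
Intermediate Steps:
Function('Y')(K, b) = Add(-30, b) (Function('Y')(K, b) = Add(b, Mul(-5, 6)) = Add(b, -30) = Add(-30, b))
Function('W')(t) = Mul(Rational(11, 5), t) (Function('W')(t) = Mul(Add(Rational(1, 5), 2), t) = Mul(Rational(11, 5), t))
Mul(-84094, Pow(Function('W')(Function('Y')(-8, -8)), -1)) = Mul(-84094, Pow(Mul(Rational(11, 5), Add(-30, -8)), -1)) = Mul(-84094, Pow(Mul(Rational(11, 5), -38), -1)) = Mul(-84094, Pow(Rational(-418, 5), -1)) = Mul(-84094, Rational(-5, 418)) = Rational(11065, 11)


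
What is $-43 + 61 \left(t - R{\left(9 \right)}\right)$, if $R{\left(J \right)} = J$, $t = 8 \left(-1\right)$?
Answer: $-1080$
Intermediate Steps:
$t = -8$
$-43 + 61 \left(t - R{\left(9 \right)}\right) = -43 + 61 \left(-8 - 9\right) = -43 + 61 \left(-17\right) = -43 - 1037 = -1080$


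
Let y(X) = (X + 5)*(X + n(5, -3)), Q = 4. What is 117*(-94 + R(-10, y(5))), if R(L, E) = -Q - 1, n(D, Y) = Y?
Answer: -11583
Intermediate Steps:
y(X) = (-3 + X)*(5 + X) (y(X) = (X + 5)*(X - 3) = (5 + X)*(-3 + X) = (-3 + X)*(5 + X))
R(L, E) = -5 (R(L, E) = -1*4 - 1 = -4 - 1 = -5)
117*(-94 + R(-10, y(5))) = 117*(-94 - 5) = 117*(-99) = -11583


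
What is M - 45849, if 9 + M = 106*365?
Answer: -7168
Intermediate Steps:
M = 38681 (M = -9 + 106*365 = -9 + 38690 = 38681)
M - 45849 = 38681 - 45849 = -7168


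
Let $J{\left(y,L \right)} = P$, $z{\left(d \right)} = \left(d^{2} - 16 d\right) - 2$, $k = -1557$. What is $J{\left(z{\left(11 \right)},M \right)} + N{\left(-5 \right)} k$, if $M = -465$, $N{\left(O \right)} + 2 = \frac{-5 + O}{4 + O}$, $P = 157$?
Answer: $-12299$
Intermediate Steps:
$N{\left(O \right)} = -2 + \frac{-5 + O}{4 + O}$
$z{\left(d \right)} = -2 + d^{2} - 16 d$
$J{\left(y,L \right)} = 157$
$J{\left(z{\left(11 \right)},M \right)} + N{\left(-5 \right)} k = 157 + \frac{-13 - -5}{4 - 5} \left(-1557\right) = 157 + \frac{-13 + 5}{-1} \left(-1557\right) = 157 + \left(-1\right) \left(-8\right) \left(-1557\right) = 157 + 8 \left(-1557\right) = 157 - 12456 = -12299$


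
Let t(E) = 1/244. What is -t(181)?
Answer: -1/244 ≈ -0.0040984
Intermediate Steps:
t(E) = 1/244
-t(181) = -1*1/244 = -1/244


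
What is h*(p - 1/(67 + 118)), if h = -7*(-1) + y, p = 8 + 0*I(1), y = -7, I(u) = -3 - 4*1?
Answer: 0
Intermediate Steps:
I(u) = -7 (I(u) = -3 - 4 = -7)
p = 8 (p = 8 + 0*(-7) = 8 + 0 = 8)
h = 0 (h = -7*(-1) - 7 = 7 - 7 = 0)
h*(p - 1/(67 + 118)) = 0*(8 - 1/(67 + 118)) = 0*(8 - 1/185) = 0*(1479/185) = 0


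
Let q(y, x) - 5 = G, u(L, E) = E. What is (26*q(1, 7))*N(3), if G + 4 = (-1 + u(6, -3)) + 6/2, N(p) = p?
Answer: 0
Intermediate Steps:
G = -5 (G = -4 + ((-1 - 3) + 6/2) = -4 + (-4 + 6*(½)) = -4 + (-4 + 3) = -4 - 1 = -5)
q(y, x) = 0 (q(y, x) = 5 - 5 = 0)
(26*q(1, 7))*N(3) = (26*0)*3 = 0*3 = 0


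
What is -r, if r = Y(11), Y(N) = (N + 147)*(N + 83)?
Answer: -14852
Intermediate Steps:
Y(N) = (83 + N)*(147 + N) (Y(N) = (147 + N)*(83 + N) = (83 + N)*(147 + N))
r = 14852 (r = 12201 + 11² + 230*11 = 12201 + 121 + 2530 = 14852)
-r = -1*14852 = -14852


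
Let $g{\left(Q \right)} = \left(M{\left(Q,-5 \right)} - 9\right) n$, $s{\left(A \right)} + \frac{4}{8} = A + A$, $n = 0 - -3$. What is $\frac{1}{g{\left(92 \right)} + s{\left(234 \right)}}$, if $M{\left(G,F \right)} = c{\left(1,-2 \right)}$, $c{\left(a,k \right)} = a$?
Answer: $\frac{2}{887} \approx 0.0022548$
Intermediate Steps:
$n = 3$ ($n = 0 + 3 = 3$)
$M{\left(G,F \right)} = 1$
$s{\left(A \right)} = - \frac{1}{2} + 2 A$ ($s{\left(A \right)} = - \frac{1}{2} + \left(A + A\right) = - \frac{1}{2} + 2 A$)
$g{\left(Q \right)} = -24$ ($g{\left(Q \right)} = \left(1 - 9\right) 3 = \left(-8\right) 3 = -24$)
$\frac{1}{g{\left(92 \right)} + s{\left(234 \right)}} = \frac{1}{-24 + \left(- \frac{1}{2} + 2 \cdot 234\right)} = \frac{1}{-24 + \left(- \frac{1}{2} + 468\right)} = \frac{1}{-24 + \frac{935}{2}} = \frac{1}{\frac{887}{2}} = \frac{2}{887}$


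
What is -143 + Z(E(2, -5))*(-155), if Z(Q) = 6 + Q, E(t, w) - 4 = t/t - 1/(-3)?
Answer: -5699/3 ≈ -1899.7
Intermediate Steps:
E(t, w) = 16/3 (E(t, w) = 4 + (t/t - 1/(-3)) = 4 + (1 - 1*(-⅓)) = 4 + (1 + ⅓) = 4 + 4/3 = 16/3)
-143 + Z(E(2, -5))*(-155) = -143 + (6 + 16/3)*(-155) = -143 + (34/3)*(-155) = -143 - 5270/3 = -5699/3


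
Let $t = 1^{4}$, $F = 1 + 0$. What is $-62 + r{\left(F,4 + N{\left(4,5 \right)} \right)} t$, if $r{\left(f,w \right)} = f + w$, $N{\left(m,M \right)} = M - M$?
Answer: $-57$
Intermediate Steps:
$N{\left(m,M \right)} = 0$
$F = 1$
$t = 1$
$-62 + r{\left(F,4 + N{\left(4,5 \right)} \right)} t = -62 + \left(1 + \left(4 + 0\right)\right) 1 = -62 + \left(1 + 4\right) 1 = -62 + 5 \cdot 1 = -62 + 5 = -57$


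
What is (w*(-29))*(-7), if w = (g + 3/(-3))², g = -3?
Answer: 3248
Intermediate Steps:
w = 16 (w = (-3 + 3/(-3))² = (-3 + 3*(-⅓))² = (-3 - 1)² = (-4)² = 16)
(w*(-29))*(-7) = (16*(-29))*(-7) = -464*(-7) = 3248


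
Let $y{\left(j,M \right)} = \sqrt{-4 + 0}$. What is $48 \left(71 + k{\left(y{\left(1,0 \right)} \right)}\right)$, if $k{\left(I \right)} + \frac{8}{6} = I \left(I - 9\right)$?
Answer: $3152 - 864 i \approx 3152.0 - 864.0 i$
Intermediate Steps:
$y{\left(j,M \right)} = 2 i$ ($y{\left(j,M \right)} = \sqrt{-4} = 2 i$)
$k{\left(I \right)} = - \frac{4}{3} + I \left(-9 + I\right)$ ($k{\left(I \right)} = - \frac{4}{3} + I \left(I - 9\right) = - \frac{4}{3} + I \left(-9 + I\right)$)
$48 \left(71 + k{\left(y{\left(1,0 \right)} \right)}\right) = 48 \left(71 - \left(\frac{4}{3} + 4 + 9 \cdot 2 i\right)\right) = 48 \left(71 - \left(\frac{16}{3} + 18 i\right)\right) = 48 \left(\frac{197}{3} - 18 i\right) = 3152 - 864 i$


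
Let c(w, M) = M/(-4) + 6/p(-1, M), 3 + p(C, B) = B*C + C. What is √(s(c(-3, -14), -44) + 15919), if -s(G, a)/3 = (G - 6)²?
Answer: 59*√457/10 ≈ 126.13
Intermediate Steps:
p(C, B) = -3 + C + B*C (p(C, B) = -3 + (B*C + C) = -3 + (C + B*C) = -3 + C + B*C)
c(w, M) = 6/(-4 - M) - M/4 (c(w, M) = M/(-4) + 6/(-3 - 1 + M*(-1)) = M*(-¼) + 6/(-3 - 1 - M) = -M/4 + 6/(-4 - M) = 6/(-4 - M) - M/4)
s(G, a) = -3*(-6 + G)² (s(G, a) = -3*(G - 6)² = -3*(-6 + G)²)
√(s(c(-3, -14), -44) + 15919) = √(-3*(-6 - (24 - 14*(4 - 14))/(16 + 4*(-14)))² + 15919) = √(-3*(-6 - (24 - 14*(-10))/(16 - 56))² + 15919) = √(-3*(-6 - 1*(24 + 140)/(-40))² + 15919) = √(-3*(-6 - 1*(-1/40)*164)² + 15919) = √(-3*(-6 + 41/10)² + 15919) = √(-3*(-19/10)² + 15919) = √(-3*361/100 + 15919) = √(-1083/100 + 15919) = √(1590817/100) = 59*√457/10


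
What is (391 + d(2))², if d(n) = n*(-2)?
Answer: 149769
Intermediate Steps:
d(n) = -2*n
(391 + d(2))² = (391 - 2*2)² = (391 - 4)² = 387² = 149769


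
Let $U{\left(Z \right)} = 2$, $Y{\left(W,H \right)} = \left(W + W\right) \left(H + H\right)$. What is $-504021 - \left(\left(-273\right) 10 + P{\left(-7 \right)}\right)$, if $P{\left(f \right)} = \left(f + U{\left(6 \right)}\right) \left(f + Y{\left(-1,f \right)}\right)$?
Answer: $-501186$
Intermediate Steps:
$Y{\left(W,H \right)} = 4 H W$ ($Y{\left(W,H \right)} = 2 W 2 H = 4 H W$)
$P{\left(f \right)} = - 3 f \left(2 + f\right)$ ($P{\left(f \right)} = \left(f + 2\right) \left(f + 4 f \left(-1\right)\right) = \left(2 + f\right) \left(f - 4 f\right) = \left(2 + f\right) \left(- 3 f\right) = - 3 f \left(2 + f\right)$)
$-504021 - \left(\left(-273\right) 10 + P{\left(-7 \right)}\right) = -504021 - \left(\left(-273\right) 10 + 3 \left(-7\right) \left(-2 - -7\right)\right) = -504021 - \left(-2730 + 3 \left(-7\right) \left(-2 + 7\right)\right) = -504021 - \left(-2730 + 3 \left(-7\right) 5\right) = -504021 - \left(-2730 - 105\right) = -504021 - -2835 = -504021 + 2835 = -501186$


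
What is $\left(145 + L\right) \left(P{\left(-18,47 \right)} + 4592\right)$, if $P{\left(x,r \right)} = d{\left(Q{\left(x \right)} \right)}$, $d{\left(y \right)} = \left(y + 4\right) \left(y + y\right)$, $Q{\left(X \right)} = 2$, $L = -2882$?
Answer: $-12633992$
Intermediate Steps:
$d{\left(y \right)} = 2 y \left(4 + y\right)$ ($d{\left(y \right)} = \left(4 + y\right) 2 y = 2 y \left(4 + y\right)$)
$P{\left(x,r \right)} = 24$ ($P{\left(x,r \right)} = 2 \cdot 2 \left(4 + 2\right) = 2 \cdot 2 \cdot 6 = 24$)
$\left(145 + L\right) \left(P{\left(-18,47 \right)} + 4592\right) = \left(145 - 2882\right) \left(24 + 4592\right) = \left(-2737\right) 4616 = -12633992$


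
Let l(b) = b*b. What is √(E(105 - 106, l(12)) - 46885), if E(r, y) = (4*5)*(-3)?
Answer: I*√46945 ≈ 216.67*I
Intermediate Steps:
l(b) = b²
E(r, y) = -60 (E(r, y) = 20*(-3) = -60)
√(E(105 - 106, l(12)) - 46885) = √(-60 - 46885) = √(-46945) = I*√46945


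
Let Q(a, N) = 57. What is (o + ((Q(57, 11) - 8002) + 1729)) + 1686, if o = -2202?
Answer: -6732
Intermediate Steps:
(o + ((Q(57, 11) - 8002) + 1729)) + 1686 = (-2202 + ((57 - 8002) + 1729)) + 1686 = (-2202 + (-7945 + 1729)) + 1686 = (-2202 - 6216) + 1686 = -8418 + 1686 = -6732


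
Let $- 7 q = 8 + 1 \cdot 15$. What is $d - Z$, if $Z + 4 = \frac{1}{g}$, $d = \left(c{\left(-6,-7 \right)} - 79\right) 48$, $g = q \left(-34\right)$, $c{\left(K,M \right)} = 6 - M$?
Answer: $- \frac{2474255}{782} \approx -3164.0$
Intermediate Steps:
$q = - \frac{23}{7}$ ($q = - \frac{8 + 1 \cdot 15}{7} = - \frac{8 + 15}{7} = \left(- \frac{1}{7}\right) 23 = - \frac{23}{7} \approx -3.2857$)
$g = \frac{782}{7}$ ($g = \left(- \frac{23}{7}\right) \left(-34\right) = \frac{782}{7} \approx 111.71$)
$d = -3168$ ($d = \left(\left(6 - -7\right) - 79\right) 48 = \left(\left(6 + 7\right) - 79\right) 48 = \left(13 - 79\right) 48 = \left(-66\right) 48 = -3168$)
$Z = - \frac{3121}{782}$ ($Z = -4 + \frac{1}{\frac{782}{7}} = -4 + \frac{7}{782} = - \frac{3121}{782} \approx -3.991$)
$d - Z = -3168 - - \frac{3121}{782} = -3168 + \frac{3121}{782} = - \frac{2474255}{782}$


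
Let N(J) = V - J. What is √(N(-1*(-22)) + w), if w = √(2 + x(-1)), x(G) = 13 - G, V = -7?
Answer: 5*I ≈ 5.0*I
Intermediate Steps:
N(J) = -7 - J
w = 4 (w = √(2 + (13 - 1*(-1))) = √(2 + (13 + 1)) = √(2 + 14) = √16 = 4)
√(N(-1*(-22)) + w) = √((-7 - (-1)*(-22)) + 4) = √((-7 - 1*22) + 4) = √((-7 - 22) + 4) = √(-29 + 4) = √(-25) = 5*I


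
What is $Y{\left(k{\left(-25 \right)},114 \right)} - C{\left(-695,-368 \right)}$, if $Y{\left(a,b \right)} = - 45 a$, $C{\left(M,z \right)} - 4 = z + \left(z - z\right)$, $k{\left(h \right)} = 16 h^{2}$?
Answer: $-449636$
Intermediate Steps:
$C{\left(M,z \right)} = 4 + z$ ($C{\left(M,z \right)} = 4 + \left(z + \left(z - z\right)\right) = 4 + \left(z + 0\right) = 4 + z$)
$Y{\left(k{\left(-25 \right)},114 \right)} - C{\left(-695,-368 \right)} = - 45 \cdot 16 \left(-25\right)^{2} - \left(4 - 368\right) = - 45 \cdot 16 \cdot 625 - -364 = \left(-45\right) 10000 + 364 = -450000 + 364 = -449636$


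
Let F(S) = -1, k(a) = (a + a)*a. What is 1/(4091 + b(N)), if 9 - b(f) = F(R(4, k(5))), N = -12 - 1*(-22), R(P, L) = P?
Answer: 1/4101 ≈ 0.00024384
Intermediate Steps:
k(a) = 2*a² (k(a) = (2*a)*a = 2*a²)
N = 10 (N = -12 + 22 = 10)
b(f) = 10 (b(f) = 9 - 1*(-1) = 9 + 1 = 10)
1/(4091 + b(N)) = 1/(4091 + 10) = 1/4101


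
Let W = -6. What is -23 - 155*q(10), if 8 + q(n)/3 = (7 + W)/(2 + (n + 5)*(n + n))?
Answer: 1116029/302 ≈ 3695.5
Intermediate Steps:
q(n) = -24 + 3/(2 + 2*n*(5 + n)) (q(n) = -24 + 3*((7 - 6)/(2 + (n + 5)*(n + n))) = -24 + 3*(1/(2 + (5 + n)*(2*n))) = -24 + 3*(1/(2 + 2*n*(5 + n))) = -24 + 3/(2 + 2*n*(5 + n)))
-23 - 155*q(10) = -23 - 465*(-15 - 80*10 - 16*10**2)/(2*(1 + 10**2 + 5*10)) = -23 - 465*(-15 - 800 - 16*100)/(2*(1 + 100 + 50)) = -23 - 465*(-15 - 800 - 1600)/(2*151) = -23 - 465*(-2415)/(2*151) = -23 - 155*(-7245/302) = -23 + 1122975/302 = 1116029/302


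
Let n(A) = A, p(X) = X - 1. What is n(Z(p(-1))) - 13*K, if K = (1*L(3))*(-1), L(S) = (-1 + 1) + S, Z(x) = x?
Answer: 37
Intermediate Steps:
p(X) = -1 + X
L(S) = S (L(S) = 0 + S = S)
K = -3 (K = (1*3)*(-1) = 3*(-1) = -3)
n(Z(p(-1))) - 13*K = (-1 - 1) - 13*(-3) = -2 + 39 = 37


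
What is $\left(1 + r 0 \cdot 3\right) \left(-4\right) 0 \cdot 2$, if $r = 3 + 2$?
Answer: $0$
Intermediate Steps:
$r = 5$
$\left(1 + r 0 \cdot 3\right) \left(-4\right) 0 \cdot 2 = \left(1 + 5 \cdot 0 \cdot 3\right) \left(-4\right) 0 \cdot 2 = \left(1 + 0 \cdot 3\right) 0 \cdot 2 = \left(1 + 0\right) 0 = 1 \cdot 0 = 0$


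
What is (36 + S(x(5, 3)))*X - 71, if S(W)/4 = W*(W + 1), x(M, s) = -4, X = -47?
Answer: -4019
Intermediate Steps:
S(W) = 4*W*(1 + W) (S(W) = 4*(W*(W + 1)) = 4*(W*(1 + W)) = 4*W*(1 + W))
(36 + S(x(5, 3)))*X - 71 = (36 + 4*(-4)*(1 - 4))*(-47) - 71 = (36 + 4*(-4)*(-3))*(-47) - 71 = (36 + 48)*(-47) - 71 = 84*(-47) - 71 = -3948 - 71 = -4019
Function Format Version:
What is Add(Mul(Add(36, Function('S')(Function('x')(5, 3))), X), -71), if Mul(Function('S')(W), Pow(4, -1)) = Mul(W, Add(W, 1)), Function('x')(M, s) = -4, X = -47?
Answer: -4019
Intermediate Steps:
Function('S')(W) = Mul(4, W, Add(1, W)) (Function('S')(W) = Mul(4, Mul(W, Add(W, 1))) = Mul(4, Mul(W, Add(1, W))) = Mul(4, W, Add(1, W)))
Add(Mul(Add(36, Function('S')(Function('x')(5, 3))), X), -71) = Add(Mul(Add(36, Mul(4, -4, Add(1, -4))), -47), -71) = Add(Mul(Add(36, Mul(4, -4, -3)), -47), -71) = Add(Mul(Add(36, 48), -47), -71) = Add(Mul(84, -47), -71) = Add(-3948, -71) = -4019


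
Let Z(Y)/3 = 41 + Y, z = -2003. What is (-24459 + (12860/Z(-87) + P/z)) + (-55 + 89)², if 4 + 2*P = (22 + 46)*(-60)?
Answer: -3233376113/138207 ≈ -23395.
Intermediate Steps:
Z(Y) = 123 + 3*Y (Z(Y) = 3*(41 + Y) = 123 + 3*Y)
P = -2042 (P = -2 + ((22 + 46)*(-60))/2 = -2 + (68*(-60))/2 = -2 + (½)*(-4080) = -2 - 2040 = -2042)
(-24459 + (12860/Z(-87) + P/z)) + (-55 + 89)² = (-24459 + (12860/(123 + 3*(-87)) - 2042/(-2003))) + (-55 + 89)² = (-24459 + (12860/(123 - 261) - 2042*(-1/2003))) + 34² = (-24459 + (12860/(-138) + 2042/2003)) + 1156 = (-24459 + (12860*(-1/138) + 2042/2003)) + 1156 = (-24459 + (-6430/69 + 2042/2003)) + 1156 = (-24459 - 12738392/138207) + 1156 = -3393143405/138207 + 1156 = -3233376113/138207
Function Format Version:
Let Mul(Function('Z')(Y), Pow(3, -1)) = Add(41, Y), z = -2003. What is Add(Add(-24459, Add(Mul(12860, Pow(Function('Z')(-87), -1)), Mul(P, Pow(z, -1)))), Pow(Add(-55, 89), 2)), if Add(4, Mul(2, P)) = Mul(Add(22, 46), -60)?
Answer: Rational(-3233376113, 138207) ≈ -23395.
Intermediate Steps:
Function('Z')(Y) = Add(123, Mul(3, Y)) (Function('Z')(Y) = Mul(3, Add(41, Y)) = Add(123, Mul(3, Y)))
P = -2042 (P = Add(-2, Mul(Rational(1, 2), Mul(Add(22, 46), -60))) = Add(-2, Mul(Rational(1, 2), Mul(68, -60))) = Add(-2, Mul(Rational(1, 2), -4080)) = Add(-2, -2040) = -2042)
Add(Add(-24459, Add(Mul(12860, Pow(Function('Z')(-87), -1)), Mul(P, Pow(z, -1)))), Pow(Add(-55, 89), 2)) = Add(Add(-24459, Add(Mul(12860, Pow(Add(123, Mul(3, -87)), -1)), Mul(-2042, Pow(-2003, -1)))), Pow(Add(-55, 89), 2)) = Add(Add(-24459, Add(Mul(12860, Pow(Add(123, -261), -1)), Mul(-2042, Rational(-1, 2003)))), Pow(34, 2)) = Add(Add(-24459, Add(Mul(12860, Pow(-138, -1)), Rational(2042, 2003))), 1156) = Add(Add(-24459, Add(Mul(12860, Rational(-1, 138)), Rational(2042, 2003))), 1156) = Add(Add(-24459, Add(Rational(-6430, 69), Rational(2042, 2003))), 1156) = Add(Add(-24459, Rational(-12738392, 138207)), 1156) = Add(Rational(-3393143405, 138207), 1156) = Rational(-3233376113, 138207)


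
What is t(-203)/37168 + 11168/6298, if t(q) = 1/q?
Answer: 42131857587/23759532496 ≈ 1.7733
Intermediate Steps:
t(-203)/37168 + 11168/6298 = 1/(-203*37168) + 11168/6298 = -1/203*1/37168 + 11168*(1/6298) = -1/7545104 + 5584/3149 = 42131857587/23759532496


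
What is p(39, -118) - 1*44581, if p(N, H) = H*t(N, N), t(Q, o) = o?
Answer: -49183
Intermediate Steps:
p(N, H) = H*N
p(39, -118) - 1*44581 = -118*39 - 1*44581 = -4602 - 44581 = -49183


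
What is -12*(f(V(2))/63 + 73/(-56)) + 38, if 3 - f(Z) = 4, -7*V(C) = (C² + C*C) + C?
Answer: 323/6 ≈ 53.833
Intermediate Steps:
V(C) = -2*C²/7 - C/7 (V(C) = -((C² + C*C) + C)/7 = -((C² + C²) + C)/7 = -(2*C² + C)/7 = -(C + 2*C²)/7 = -2*C²/7 - C/7)
f(Z) = -1 (f(Z) = 3 - 1*4 = 3 - 4 = -1)
-12*(f(V(2))/63 + 73/(-56)) + 38 = -12*(-1/63 + 73/(-56)) + 38 = -12*(-1*1/63 + 73*(-1/56)) + 38 = -12*(-1/63 - 73/56) + 38 = -12*(-95/72) + 38 = 95/6 + 38 = 323/6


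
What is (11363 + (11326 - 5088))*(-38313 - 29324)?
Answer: -1190478837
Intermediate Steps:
(11363 + (11326 - 5088))*(-38313 - 29324) = (11363 + 6238)*(-67637) = 17601*(-67637) = -1190478837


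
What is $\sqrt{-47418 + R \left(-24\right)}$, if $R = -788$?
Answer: $i \sqrt{28506} \approx 168.84 i$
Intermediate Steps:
$\sqrt{-47418 + R \left(-24\right)} = \sqrt{-47418 - -18912} = \sqrt{-47418 + 18912} = \sqrt{-28506} = i \sqrt{28506}$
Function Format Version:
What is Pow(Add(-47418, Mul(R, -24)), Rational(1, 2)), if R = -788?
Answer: Mul(I, Pow(28506, Rational(1, 2))) ≈ Mul(168.84, I)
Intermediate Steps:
Pow(Add(-47418, Mul(R, -24)), Rational(1, 2)) = Pow(Add(-47418, Mul(-788, -24)), Rational(1, 2)) = Pow(Add(-47418, 18912), Rational(1, 2)) = Pow(-28506, Rational(1, 2)) = Mul(I, Pow(28506, Rational(1, 2)))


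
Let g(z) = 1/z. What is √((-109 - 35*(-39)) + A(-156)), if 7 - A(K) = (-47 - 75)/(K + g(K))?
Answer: √747598543863/24337 ≈ 35.528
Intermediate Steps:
A(K) = 7 + 122/(K + 1/K) (A(K) = 7 - (-47 - 75)/(K + 1/K) = 7 - (-122)/(K + 1/K) = 7 + 122/(K + 1/K))
√((-109 - 35*(-39)) + A(-156)) = √((-109 - 35*(-39)) + (7 - 156*(122 + 7*(-156)))/(1 + (-156)²)) = √((-109 + 1365) + (7 - 156*(122 - 1092))/(1 + 24336)) = √(1256 + (7 - 156*(-970))/24337) = √(1256 + (7 + 151320)/24337) = √(1256 + (1/24337)*151327) = √(1256 + 151327/24337) = √(30718599/24337) = √747598543863/24337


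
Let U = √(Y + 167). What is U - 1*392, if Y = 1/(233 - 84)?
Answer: -392 + 2*√926929/149 ≈ -379.08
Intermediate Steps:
Y = 1/149 ≈ 0.0067114
U = 2*√926929/149 (U = √(1/149 + 167) = √(24884/149) = 2*√926929/149 ≈ 12.923)
U - 1*392 = 2*√926929/149 - 1*392 = 2*√926929/149 - 392 = -392 + 2*√926929/149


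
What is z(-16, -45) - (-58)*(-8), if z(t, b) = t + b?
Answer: -525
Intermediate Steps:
z(t, b) = b + t
z(-16, -45) - (-58)*(-8) = (-45 - 16) - (-58)*(-8) = -61 - 1*464 = -61 - 464 = -525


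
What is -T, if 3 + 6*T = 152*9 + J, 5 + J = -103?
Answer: -419/2 ≈ -209.50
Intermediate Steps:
J = -108 (J = -5 - 103 = -108)
T = 419/2 (T = -½ + (152*9 - 108)/6 = -½ + (1368 - 108)/6 = -½ + (⅙)*1260 = -½ + 210 = 419/2 ≈ 209.50)
-T = -1*419/2 = -419/2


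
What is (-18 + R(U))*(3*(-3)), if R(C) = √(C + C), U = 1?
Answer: 162 - 9*√2 ≈ 149.27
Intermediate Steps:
R(C) = √2*√C (R(C) = √(2*C) = √2*√C)
(-18 + R(U))*(3*(-3)) = (-18 + √2*√1)*(3*(-3)) = (-18 + √2*1)*(-9) = (-18 + √2)*(-9) = 162 - 9*√2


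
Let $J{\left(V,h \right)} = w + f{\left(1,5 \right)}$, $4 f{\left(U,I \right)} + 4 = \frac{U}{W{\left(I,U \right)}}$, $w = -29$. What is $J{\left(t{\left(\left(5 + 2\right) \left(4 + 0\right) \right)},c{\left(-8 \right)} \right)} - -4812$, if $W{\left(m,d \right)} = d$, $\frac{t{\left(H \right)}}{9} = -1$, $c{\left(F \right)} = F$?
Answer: $\frac{19129}{4} \approx 4782.3$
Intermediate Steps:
$t{\left(H \right)} = -9$ ($t{\left(H \right)} = 9 \left(-1\right) = -9$)
$f{\left(U,I \right)} = - \frac{3}{4}$ ($f{\left(U,I \right)} = -1 + \frac{U \frac{1}{U}}{4} = -1 + \frac{1}{4} \cdot 1 = -1 + \frac{1}{4} = - \frac{3}{4}$)
$J{\left(V,h \right)} = - \frac{119}{4}$ ($J{\left(V,h \right)} = -29 - \frac{3}{4} = - \frac{119}{4}$)
$J{\left(t{\left(\left(5 + 2\right) \left(4 + 0\right) \right)},c{\left(-8 \right)} \right)} - -4812 = - \frac{119}{4} - -4812 = - \frac{119}{4} + 4812 = \frac{19129}{4}$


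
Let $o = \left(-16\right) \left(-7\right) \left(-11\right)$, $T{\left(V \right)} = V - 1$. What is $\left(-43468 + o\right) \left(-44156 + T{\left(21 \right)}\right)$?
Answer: $1972879200$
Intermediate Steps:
$T{\left(V \right)} = -1 + V$ ($T{\left(V \right)} = V - 1 = -1 + V$)
$o = -1232$ ($o = 112 \left(-11\right) = -1232$)
$\left(-43468 + o\right) \left(-44156 + T{\left(21 \right)}\right) = \left(-43468 - 1232\right) \left(-44156 + \left(-1 + 21\right)\right) = - 44700 \left(-44156 + 20\right) = \left(-44700\right) \left(-44136\right) = 1972879200$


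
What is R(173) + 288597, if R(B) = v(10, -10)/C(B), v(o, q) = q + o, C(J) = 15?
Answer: 288597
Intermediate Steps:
v(o, q) = o + q
R(B) = 0 (R(B) = (10 - 10)/15 = 0*(1/15) = 0)
R(173) + 288597 = 0 + 288597 = 288597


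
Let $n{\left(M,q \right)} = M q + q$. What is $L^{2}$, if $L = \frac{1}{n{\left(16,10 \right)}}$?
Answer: $\frac{1}{28900} \approx 3.4602 \cdot 10^{-5}$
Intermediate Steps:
$n{\left(M,q \right)} = q + M q$
$L = \frac{1}{170}$ ($L = \frac{1}{10 \left(1 + 16\right)} = \frac{1}{10 \cdot 17} = \frac{1}{170} \approx 0.0058824$)
$L^{2} = \left(\frac{1}{170}\right)^{2} = \frac{1}{28900}$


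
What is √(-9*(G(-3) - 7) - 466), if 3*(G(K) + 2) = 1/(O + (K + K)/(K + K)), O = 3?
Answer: I*√1543/2 ≈ 19.641*I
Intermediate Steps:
G(K) = -23/12 (G(K) = -2 + 1/(3*(3 + (K + K)/(K + K))) = -2 + 1/(3*(3 + (2*K)/((2*K)))) = -2 + 1/(3*(3 + (2*K)*(1/(2*K)))) = -2 + 1/(3*(3 + 1)) = -2 + (⅓)/4 = -2 + (⅓)*(¼) = -2 + 1/12 = -23/12)
√(-9*(G(-3) - 7) - 466) = √(-9*(-23/12 - 7) - 466) = √(-9*(-107/12) - 466) = √(321/4 - 466) = √(-1543/4) = I*√1543/2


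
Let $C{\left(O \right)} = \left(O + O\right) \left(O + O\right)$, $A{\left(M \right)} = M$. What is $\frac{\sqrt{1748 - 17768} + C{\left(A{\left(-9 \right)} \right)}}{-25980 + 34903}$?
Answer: $\frac{324}{8923} + \frac{6 i \sqrt{445}}{8923} \approx 0.036311 + 0.014185 i$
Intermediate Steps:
$C{\left(O \right)} = 4 O^{2}$ ($C{\left(O \right)} = 2 O 2 O = 4 O^{2}$)
$\frac{\sqrt{1748 - 17768} + C{\left(A{\left(-9 \right)} \right)}}{-25980 + 34903} = \frac{\sqrt{1748 - 17768} + 4 \left(-9\right)^{2}}{-25980 + 34903} = \frac{\sqrt{-16020} + 4 \cdot 81}{8923} = \left(6 i \sqrt{445} + 324\right) \frac{1}{8923} = \left(324 + 6 i \sqrt{445}\right) \frac{1}{8923} = \frac{324}{8923} + \frac{6 i \sqrt{445}}{8923}$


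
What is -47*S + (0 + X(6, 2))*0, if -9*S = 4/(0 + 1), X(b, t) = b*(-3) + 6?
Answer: 188/9 ≈ 20.889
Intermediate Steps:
X(b, t) = 6 - 3*b (X(b, t) = -3*b + 6 = 6 - 3*b)
S = -4/9 (S = -4/(9*(0 + 1)) = -4/(9*1) = -4/9 ≈ -0.44444)
-47*S + (0 + X(6, 2))*0 = -47*(-4/9) + (0 + (6 - 3*6))*0 = 188/9 + (0 + (6 - 18))*0 = 188/9 + (0 - 12)*0 = 188/9 - 12*0 = 188/9 + 0 = 188/9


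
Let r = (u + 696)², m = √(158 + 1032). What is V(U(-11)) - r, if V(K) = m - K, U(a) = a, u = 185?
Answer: -776150 + √1190 ≈ -7.7612e+5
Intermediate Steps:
m = √1190 ≈ 34.496
V(K) = √1190 - K
r = 776161 (r = (185 + 696)² = 881² = 776161)
V(U(-11)) - r = (√1190 - 1*(-11)) - 1*776161 = (√1190 + 11) - 776161 = (11 + √1190) - 776161 = -776150 + √1190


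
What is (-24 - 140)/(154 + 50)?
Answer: -41/51 ≈ -0.80392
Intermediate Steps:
(-24 - 140)/(154 + 50) = -164/204 = (1/204)*(-164) = -41/51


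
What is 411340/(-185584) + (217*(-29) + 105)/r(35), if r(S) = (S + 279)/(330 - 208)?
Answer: -17529150423/7284172 ≈ -2406.5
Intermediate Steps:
r(S) = 279/122 + S/122 (r(S) = (279 + S)/122 = (279 + S)*(1/122) = 279/122 + S/122)
411340/(-185584) + (217*(-29) + 105)/r(35) = 411340/(-185584) + (217*(-29) + 105)/(279/122 + (1/122)*35) = 411340*(-1/185584) + (-6293 + 105)/(279/122 + 35/122) = -102835/46396 - 6188/157/61 = -102835/46396 - 6188*61/157 = -102835/46396 - 377468/157 = -17529150423/7284172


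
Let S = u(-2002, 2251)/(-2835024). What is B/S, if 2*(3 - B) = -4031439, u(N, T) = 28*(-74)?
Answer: 714327708105/259 ≈ 2.7580e+9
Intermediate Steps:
u(N, T) = -2072
S = 259/354378 (S = -2072/(-2835024) = -2072*(-1/2835024) = 259/354378 ≈ 0.00073086)
B = 4031445/2 (B = 3 - 1/2*(-4031439) = 3 + 4031439/2 = 4031445/2 ≈ 2.0157e+6)
B/S = 4031445/(2*(259/354378)) = (4031445/2)*(354378/259) = 714327708105/259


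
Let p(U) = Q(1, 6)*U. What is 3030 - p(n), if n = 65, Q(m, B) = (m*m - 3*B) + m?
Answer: 4070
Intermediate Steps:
Q(m, B) = m + m² - 3*B (Q(m, B) = (m² - 3*B) + m = m + m² - 3*B)
p(U) = -16*U (p(U) = (1 + 1² - 3*6)*U = (1 + 1 - 18)*U = -16*U)
3030 - p(n) = 3030 - (-16)*65 = 3030 - 1*(-1040) = 3030 + 1040 = 4070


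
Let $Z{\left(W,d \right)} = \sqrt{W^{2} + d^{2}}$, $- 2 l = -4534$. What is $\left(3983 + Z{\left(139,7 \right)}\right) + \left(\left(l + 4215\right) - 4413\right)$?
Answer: $6052 + \sqrt{19370} \approx 6191.2$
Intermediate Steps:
$l = 2267$ ($l = \left(- \frac{1}{2}\right) \left(-4534\right) = 2267$)
$\left(3983 + Z{\left(139,7 \right)}\right) + \left(\left(l + 4215\right) - 4413\right) = \left(3983 + \sqrt{139^{2} + 7^{2}}\right) + \left(\left(2267 + 4215\right) - 4413\right) = \left(3983 + \sqrt{19321 + 49}\right) + \left(6482 - 4413\right) = \left(3983 + \sqrt{19370}\right) + \left(6482 - 4413\right) = \left(3983 + \sqrt{19370}\right) + 2069 = 6052 + \sqrt{19370}$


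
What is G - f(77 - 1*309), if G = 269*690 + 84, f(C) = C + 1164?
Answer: 184762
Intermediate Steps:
f(C) = 1164 + C
G = 185694 (G = 185610 + 84 = 185694)
G - f(77 - 1*309) = 185694 - (1164 + (77 - 1*309)) = 185694 - (1164 + (77 - 309)) = 185694 - (1164 - 232) = 185694 - 1*932 = 185694 - 932 = 184762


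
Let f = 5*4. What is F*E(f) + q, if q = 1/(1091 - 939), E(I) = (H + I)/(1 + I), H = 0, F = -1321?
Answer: -4015819/3192 ≈ -1258.1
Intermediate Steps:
f = 20
E(I) = I/(1 + I) (E(I) = (0 + I)/(1 + I) = I/(1 + I))
q = 1/152 ≈ 0.0065789
F*E(f) + q = -26420/(1 + 20) + 1/152 = -26420/21 + 1/152 = -4015819/3192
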